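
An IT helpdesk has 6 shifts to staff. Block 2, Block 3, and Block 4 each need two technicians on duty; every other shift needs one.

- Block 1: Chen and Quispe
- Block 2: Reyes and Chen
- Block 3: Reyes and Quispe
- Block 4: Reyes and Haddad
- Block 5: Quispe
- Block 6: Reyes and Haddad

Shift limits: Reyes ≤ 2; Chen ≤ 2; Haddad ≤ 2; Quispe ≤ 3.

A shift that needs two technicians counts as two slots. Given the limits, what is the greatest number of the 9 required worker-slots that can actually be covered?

Total capacity across all technicians is 2+2+2+3 = 9, and 9 slots are needed, so at most 9 can be filled.
Shifts {Block 2, Block 3, Block 4} need 6 slots but only Reyes, Chen, Haddad, and Quispe are available for them, supplying at most 5 — so at least 1 slot must go unfilled.
An assignment achieving 8: Block 1→Chen, Block 2→Reyes+Chen, Block 3→Reyes+Quispe, Block 4→Haddad, Block 5→Quispe, Block 6→Haddad.
Loads: Reyes 2/2, Chen 2/2, Haddad 2/2, Quispe 2/3.

8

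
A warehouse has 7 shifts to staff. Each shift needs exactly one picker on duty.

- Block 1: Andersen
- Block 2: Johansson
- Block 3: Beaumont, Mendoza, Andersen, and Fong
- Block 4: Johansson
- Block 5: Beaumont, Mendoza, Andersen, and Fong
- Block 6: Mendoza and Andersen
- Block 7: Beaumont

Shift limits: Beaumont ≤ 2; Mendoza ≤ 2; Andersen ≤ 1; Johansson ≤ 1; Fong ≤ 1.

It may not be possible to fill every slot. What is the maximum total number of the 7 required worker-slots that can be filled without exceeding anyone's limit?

6

Total capacity across all pickers is 2+2+1+1+1 = 7, and 7 slots are needed, so at most 7 can be filled.
Shifts {Block 2, Block 4} need 2 slots but only Johansson are available for them, supplying at most 1 — so at least 1 slot must go unfilled.
An assignment achieving 6: Block 1→Andersen, Block 2→Johansson, Block 3→Beaumont, Block 5→Mendoza, Block 6→Mendoza, Block 7→Beaumont.
Loads: Beaumont 2/2, Mendoza 2/2, Andersen 1/1, Johansson 1/1, Fong 0/1.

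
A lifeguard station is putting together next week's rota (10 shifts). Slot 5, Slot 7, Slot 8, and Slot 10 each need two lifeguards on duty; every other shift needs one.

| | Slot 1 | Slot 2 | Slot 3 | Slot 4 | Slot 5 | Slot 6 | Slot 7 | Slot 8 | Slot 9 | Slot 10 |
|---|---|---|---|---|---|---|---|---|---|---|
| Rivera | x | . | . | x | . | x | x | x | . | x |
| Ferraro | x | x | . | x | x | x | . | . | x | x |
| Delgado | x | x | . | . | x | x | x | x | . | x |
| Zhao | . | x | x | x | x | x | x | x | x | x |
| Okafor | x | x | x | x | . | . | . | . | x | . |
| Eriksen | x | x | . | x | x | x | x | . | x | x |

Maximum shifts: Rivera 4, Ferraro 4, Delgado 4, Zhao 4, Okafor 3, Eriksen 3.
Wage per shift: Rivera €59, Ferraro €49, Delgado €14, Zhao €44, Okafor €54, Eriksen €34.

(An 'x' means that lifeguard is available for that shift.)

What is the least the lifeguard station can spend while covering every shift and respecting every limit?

Picking the cheapest available lifeguard for each shift independently would cost €356, but that ignores the shift limits.
An optimal schedule: Slot 1→Delgado, Slot 2→Delgado, Slot 3→Zhao, Slot 4→Eriksen, Slot 5→Delgado+Ferraro, Slot 6→Ferraro, Slot 7→Eriksen+Zhao, Slot 8→Delgado+Zhao, Slot 9→Eriksen, Slot 10→Zhao+Ferraro.
Total: 14 + 14 + 44 + 34 + 14 + 49 + 49 + 34 + 44 + 14 + 44 + 34 + 44 + 49 = €481.

€481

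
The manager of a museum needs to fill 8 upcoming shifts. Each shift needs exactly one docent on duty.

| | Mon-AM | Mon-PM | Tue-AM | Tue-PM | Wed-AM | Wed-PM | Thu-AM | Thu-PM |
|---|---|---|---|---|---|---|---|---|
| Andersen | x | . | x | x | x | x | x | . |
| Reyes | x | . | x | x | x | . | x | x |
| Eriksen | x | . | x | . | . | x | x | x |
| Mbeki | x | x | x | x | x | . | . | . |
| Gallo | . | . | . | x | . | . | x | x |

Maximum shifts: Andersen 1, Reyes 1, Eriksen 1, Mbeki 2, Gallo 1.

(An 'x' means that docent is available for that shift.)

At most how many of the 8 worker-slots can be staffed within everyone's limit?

Total capacity across all docents is 1+1+1+2+1 = 6, and 8 slots are needed, so at most 6 can be filled.
An assignment achieving 6: Mon-AM→Mbeki, Mon-PM→Mbeki, Tue-PM→Gallo, Wed-AM→Reyes, Wed-PM→Andersen, Thu-PM→Eriksen.
Loads: Andersen 1/1, Reyes 1/1, Eriksen 1/1, Mbeki 2/2, Gallo 1/1.

6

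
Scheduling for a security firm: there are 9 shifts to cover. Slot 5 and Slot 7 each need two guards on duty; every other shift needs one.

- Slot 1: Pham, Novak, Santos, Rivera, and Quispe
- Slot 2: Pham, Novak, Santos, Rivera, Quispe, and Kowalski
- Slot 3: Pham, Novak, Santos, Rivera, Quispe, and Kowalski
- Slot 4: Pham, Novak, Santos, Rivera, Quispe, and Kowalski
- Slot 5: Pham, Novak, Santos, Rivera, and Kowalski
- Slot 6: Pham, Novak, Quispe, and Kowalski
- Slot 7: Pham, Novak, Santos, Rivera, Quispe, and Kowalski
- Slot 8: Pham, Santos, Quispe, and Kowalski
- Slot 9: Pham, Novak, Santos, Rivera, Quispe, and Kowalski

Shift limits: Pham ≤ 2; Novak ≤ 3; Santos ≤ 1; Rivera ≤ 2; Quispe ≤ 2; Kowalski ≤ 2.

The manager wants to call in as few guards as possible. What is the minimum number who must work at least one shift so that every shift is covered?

11 slots to fill and no one can take more than 3, so at least ⌈11/3⌉ = 4 guards are needed.
Any 4 guards together have capacity at most 3+2+2+2 = 9 < 11 slots, so 4 can never suffice.
Pham, Novak, Rivera, Quispe, and Kowalski alone can cover everything: Slot 1→Pham, Slot 2→Novak, Slot 3→Novak, Slot 4→Rivera, Slot 5→Rivera+Kowalski, Slot 6→Novak, Slot 7→Quispe+Kowalski, Slot 8→Pham, Slot 9→Quispe.

5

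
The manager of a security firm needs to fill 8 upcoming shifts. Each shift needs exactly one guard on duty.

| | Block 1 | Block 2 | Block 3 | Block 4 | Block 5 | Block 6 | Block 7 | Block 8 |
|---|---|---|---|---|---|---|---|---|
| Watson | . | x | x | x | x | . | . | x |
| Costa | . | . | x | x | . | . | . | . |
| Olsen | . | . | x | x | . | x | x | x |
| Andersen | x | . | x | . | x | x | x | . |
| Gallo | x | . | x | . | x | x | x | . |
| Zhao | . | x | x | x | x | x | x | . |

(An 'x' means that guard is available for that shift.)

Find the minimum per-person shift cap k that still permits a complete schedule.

2

With 6 guards and 8 worker-slots to fill, someone must work at least ⌈8/6⌉ = 2 shifts, so k ≥ 2.
k = 2 works: Block 1→Andersen, Block 2→Watson, Block 3→Costa, Block 4→Costa, Block 5→Andersen, Block 6→Olsen, Block 7→Olsen, Block 8→Watson.
Loads: Watson 2, Costa 2, Olsen 2, Andersen 2, Gallo 0, Zhao 0 — all ≤ 2.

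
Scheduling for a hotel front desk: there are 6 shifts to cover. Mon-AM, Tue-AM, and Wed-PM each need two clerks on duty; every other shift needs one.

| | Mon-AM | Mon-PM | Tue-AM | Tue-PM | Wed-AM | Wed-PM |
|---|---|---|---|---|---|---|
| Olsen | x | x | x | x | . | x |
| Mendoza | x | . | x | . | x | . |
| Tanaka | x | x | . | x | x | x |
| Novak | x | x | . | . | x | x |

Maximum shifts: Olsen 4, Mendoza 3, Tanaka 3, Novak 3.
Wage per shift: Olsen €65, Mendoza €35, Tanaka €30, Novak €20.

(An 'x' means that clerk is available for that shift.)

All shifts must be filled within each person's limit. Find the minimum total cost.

€285

Tue-AM can only be covered by Olsen and Mendoza, so that assignment is forced.
Picking the cheapest available clerk for each shift independently would cost €270, but that ignores the shift limits.
An optimal schedule: Mon-AM→Tanaka+Mendoza, Mon-PM→Novak, Tue-AM→Mendoza+Olsen, Tue-PM→Tanaka, Wed-AM→Novak, Wed-PM→Novak+Tanaka.
Total: 30 + 35 + 20 + 35 + 65 + 30 + 20 + 20 + 30 = €285.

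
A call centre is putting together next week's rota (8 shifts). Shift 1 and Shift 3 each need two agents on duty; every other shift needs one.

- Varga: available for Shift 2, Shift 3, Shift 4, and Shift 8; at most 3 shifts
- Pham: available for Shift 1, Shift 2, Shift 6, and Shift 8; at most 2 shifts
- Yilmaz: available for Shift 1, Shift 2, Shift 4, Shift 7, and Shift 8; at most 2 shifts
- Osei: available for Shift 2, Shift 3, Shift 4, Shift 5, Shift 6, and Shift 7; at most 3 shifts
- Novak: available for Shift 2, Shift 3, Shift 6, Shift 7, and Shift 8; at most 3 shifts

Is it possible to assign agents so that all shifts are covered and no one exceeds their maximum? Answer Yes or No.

Shift 1 can only be covered by Pham and Yilmaz, so that assignment is forced.
Shift 5 can only be covered by Osei, so that assignment is forced.
One valid schedule: Shift 1→Pham+Yilmaz, Shift 2→Osei, Shift 3→Varga+Osei, Shift 4→Varga, Shift 5→Osei, Shift 6→Pham, Shift 7→Yilmaz, Shift 8→Varga.
Loads: Varga 3/3, Pham 2/2, Yilmaz 2/2, Osei 3/3, Novak 0/3 — all within limits.

Yes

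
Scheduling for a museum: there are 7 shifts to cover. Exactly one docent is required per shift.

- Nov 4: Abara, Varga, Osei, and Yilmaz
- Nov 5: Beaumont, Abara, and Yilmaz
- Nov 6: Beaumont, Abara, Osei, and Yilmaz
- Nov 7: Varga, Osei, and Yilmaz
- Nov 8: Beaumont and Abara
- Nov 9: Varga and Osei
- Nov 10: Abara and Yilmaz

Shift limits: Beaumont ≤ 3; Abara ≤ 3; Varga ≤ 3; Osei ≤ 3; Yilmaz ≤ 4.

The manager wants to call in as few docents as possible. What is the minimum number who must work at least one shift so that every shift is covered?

3

7 slots to fill and no one can take more than 4, so at least ⌈7/4⌉ = 2 docents are needed.
No set of 2 docents can cover every shift (each such set leaves at least one shift with no one available or exceeds a cap).
Beaumont, Abara, and Varga alone can cover everything: Nov 4→Abara, Nov 5→Beaumont, Nov 6→Beaumont, Nov 7→Varga, Nov 8→Beaumont, Nov 9→Varga, Nov 10→Abara.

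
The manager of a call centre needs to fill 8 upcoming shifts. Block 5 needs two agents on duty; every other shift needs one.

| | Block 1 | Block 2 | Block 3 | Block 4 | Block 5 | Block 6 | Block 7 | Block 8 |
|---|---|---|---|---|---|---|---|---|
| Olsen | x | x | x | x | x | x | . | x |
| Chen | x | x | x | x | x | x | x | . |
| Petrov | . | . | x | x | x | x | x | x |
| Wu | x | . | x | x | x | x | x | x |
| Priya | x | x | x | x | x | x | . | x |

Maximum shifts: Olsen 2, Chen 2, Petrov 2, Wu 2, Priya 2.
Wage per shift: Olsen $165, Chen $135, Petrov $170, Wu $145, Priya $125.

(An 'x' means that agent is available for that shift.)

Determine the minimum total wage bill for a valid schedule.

$1310

Picking the cheapest available agent for each shift independently would cost $1145, but that ignores the shift limits.
An optimal schedule: Block 1→Priya, Block 2→Priya, Block 3→Chen, Block 4→Wu, Block 5→Olsen+Petrov, Block 6→Olsen, Block 7→Chen, Block 8→Wu.
Total: 125 + 125 + 135 + 145 + 165 + 170 + 165 + 135 + 145 = $1310.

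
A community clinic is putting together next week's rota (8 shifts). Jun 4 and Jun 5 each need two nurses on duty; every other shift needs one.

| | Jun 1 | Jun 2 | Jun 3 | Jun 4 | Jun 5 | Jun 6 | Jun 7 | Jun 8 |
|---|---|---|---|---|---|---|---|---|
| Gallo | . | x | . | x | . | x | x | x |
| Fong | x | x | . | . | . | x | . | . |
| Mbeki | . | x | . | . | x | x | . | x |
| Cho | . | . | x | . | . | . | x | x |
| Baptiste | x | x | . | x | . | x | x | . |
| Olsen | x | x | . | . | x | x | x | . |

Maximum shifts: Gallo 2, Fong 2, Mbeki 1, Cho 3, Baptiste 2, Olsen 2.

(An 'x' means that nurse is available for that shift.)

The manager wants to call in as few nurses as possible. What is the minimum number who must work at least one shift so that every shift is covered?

10 slots to fill and no one can take more than 3, so at least ⌈10/3⌉ = 4 nurses are needed.
Any 4 nurses together have capacity at most 3+2+2+2 = 9 < 10 slots, so 4 can never suffice.
Gallo, Mbeki, Cho, Baptiste, and Olsen alone can cover everything: Jun 1→Baptiste, Jun 2→Gallo, Jun 3→Cho, Jun 4→Gallo+Baptiste, Jun 5→Mbeki+Olsen, Jun 6→Olsen, Jun 7→Cho, Jun 8→Cho.

5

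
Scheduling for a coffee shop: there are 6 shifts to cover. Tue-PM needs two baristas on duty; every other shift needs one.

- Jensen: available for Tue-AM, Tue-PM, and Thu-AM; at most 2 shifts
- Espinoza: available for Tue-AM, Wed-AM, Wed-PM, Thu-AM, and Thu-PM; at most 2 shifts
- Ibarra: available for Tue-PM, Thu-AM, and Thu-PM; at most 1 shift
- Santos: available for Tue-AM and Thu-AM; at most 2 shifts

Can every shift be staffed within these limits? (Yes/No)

Total capacity is 7 and 7 slots are needed, so capacity alone doesn't rule it out.
Shifts {Tue-PM, Wed-AM, Wed-PM, Thu-PM} need 5 worker-slots in total, but the baristas available for any of those shifts (Jensen, Espinoza, and Ibarra) can supply at most 4 among them. So no valid schedule exists.

No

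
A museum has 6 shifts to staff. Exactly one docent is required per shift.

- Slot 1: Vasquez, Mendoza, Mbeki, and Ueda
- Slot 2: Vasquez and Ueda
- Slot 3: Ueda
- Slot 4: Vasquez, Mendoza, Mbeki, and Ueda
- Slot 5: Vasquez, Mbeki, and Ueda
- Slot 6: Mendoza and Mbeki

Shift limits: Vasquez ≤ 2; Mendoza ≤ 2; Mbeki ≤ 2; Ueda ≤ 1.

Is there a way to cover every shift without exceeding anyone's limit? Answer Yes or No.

Yes

Slot 3 can only be covered by Ueda, so that assignment is forced.
One valid schedule: Slot 1→Mendoza, Slot 2→Vasquez, Slot 3→Ueda, Slot 4→Mbeki, Slot 5→Vasquez, Slot 6→Mendoza.
Loads: Vasquez 2/2, Mendoza 2/2, Mbeki 1/2, Ueda 1/1 — all within limits.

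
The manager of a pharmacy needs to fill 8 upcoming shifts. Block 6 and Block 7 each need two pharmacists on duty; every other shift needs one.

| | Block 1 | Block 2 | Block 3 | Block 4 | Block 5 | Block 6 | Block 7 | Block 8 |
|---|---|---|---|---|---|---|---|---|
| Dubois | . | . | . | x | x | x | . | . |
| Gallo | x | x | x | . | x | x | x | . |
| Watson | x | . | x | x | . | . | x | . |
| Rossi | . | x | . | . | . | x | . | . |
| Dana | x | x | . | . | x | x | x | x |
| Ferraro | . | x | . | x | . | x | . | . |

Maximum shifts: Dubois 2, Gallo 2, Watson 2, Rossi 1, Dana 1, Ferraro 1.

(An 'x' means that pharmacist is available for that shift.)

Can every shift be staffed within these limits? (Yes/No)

Total capacity is 2+2+2+1+1+1 = 9 but 10 worker-slots are needed — infeasible.

No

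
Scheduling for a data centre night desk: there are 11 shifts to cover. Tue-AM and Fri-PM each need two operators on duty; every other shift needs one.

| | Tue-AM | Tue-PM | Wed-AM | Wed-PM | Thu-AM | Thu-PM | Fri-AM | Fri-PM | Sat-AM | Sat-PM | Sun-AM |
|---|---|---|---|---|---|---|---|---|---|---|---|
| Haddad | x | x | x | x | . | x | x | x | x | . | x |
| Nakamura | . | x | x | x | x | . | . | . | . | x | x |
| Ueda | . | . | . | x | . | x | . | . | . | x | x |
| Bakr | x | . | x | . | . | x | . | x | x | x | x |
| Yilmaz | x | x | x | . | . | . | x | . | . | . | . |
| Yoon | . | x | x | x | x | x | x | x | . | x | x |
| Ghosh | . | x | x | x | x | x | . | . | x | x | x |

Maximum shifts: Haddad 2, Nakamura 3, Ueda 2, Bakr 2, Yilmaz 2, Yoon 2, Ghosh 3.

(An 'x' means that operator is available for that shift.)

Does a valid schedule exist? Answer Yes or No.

One valid schedule: Tue-AM→Haddad+Bakr, Tue-PM→Nakamura, Wed-AM→Yilmaz, Wed-PM→Nakamura, Thu-AM→Nakamura, Thu-PM→Ueda, Fri-AM→Haddad, Fri-PM→Bakr+Yoon, Sat-AM→Ghosh, Sat-PM→Ueda, Sun-AM→Yoon.
Loads: Haddad 2/2, Nakamura 3/3, Ueda 2/2, Bakr 2/2, Yilmaz 1/2, Yoon 2/2, Ghosh 1/3 — all within limits.

Yes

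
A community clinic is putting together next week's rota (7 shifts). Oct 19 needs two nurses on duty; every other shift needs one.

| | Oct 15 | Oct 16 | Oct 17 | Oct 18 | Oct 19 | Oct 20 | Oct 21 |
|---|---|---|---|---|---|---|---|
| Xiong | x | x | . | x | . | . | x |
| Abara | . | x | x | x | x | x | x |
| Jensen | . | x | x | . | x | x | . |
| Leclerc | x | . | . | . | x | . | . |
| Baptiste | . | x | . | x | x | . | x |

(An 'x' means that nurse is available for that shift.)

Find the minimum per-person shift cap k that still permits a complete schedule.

With 5 nurses and 8 worker-slots to fill, someone must work at least ⌈8/5⌉ = 2 shifts, so k ≥ 2.
k = 2 works: Oct 15→Xiong, Oct 16→Jensen, Oct 17→Abara, Oct 18→Xiong, Oct 19→Jensen+Leclerc, Oct 20→Abara, Oct 21→Baptiste.
Loads: Xiong 2, Abara 2, Jensen 2, Leclerc 1, Baptiste 1 — all ≤ 2.

2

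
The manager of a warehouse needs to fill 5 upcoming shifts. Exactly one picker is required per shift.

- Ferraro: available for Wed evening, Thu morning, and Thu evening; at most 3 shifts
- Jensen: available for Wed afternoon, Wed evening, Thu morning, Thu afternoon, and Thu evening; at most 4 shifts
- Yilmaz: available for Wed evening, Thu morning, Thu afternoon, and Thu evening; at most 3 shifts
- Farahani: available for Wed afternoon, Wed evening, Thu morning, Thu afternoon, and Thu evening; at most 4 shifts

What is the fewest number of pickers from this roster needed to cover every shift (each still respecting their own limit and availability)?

2

5 slots to fill and no one can take more than 4, so at least ⌈5/4⌉ = 2 pickers are needed.
Ferraro and Jensen alone can cover everything: Wed afternoon→Jensen, Wed evening→Ferraro, Thu morning→Ferraro, Thu afternoon→Jensen, Thu evening→Ferraro.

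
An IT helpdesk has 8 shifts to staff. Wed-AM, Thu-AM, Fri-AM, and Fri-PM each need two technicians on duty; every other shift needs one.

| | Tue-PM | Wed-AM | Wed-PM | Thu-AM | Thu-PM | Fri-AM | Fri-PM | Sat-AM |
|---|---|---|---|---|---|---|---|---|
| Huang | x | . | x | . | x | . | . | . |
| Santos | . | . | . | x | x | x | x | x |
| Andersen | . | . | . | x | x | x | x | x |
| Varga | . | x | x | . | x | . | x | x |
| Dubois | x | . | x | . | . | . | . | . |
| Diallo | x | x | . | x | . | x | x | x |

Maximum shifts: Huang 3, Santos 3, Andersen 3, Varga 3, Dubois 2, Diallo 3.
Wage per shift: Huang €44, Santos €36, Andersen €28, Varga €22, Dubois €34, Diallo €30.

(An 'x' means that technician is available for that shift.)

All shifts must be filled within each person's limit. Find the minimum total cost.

€344

Wed-AM can only be covered by Varga and Diallo, so that assignment is forced.
Picking the cheapest available technician for each shift independently would cost €314, but that ignores the shift limits.
An optimal schedule: Tue-PM→Dubois, Wed-AM→Varga+Diallo, Wed-PM→Dubois, Thu-AM→Andersen+Diallo, Thu-PM→Varga, Fri-AM→Andersen+Diallo, Fri-PM→Andersen+Santos, Sat-AM→Varga.
Total: 34 + 22 + 30 + 34 + 28 + 30 + 22 + 28 + 30 + 28 + 36 + 22 = €344.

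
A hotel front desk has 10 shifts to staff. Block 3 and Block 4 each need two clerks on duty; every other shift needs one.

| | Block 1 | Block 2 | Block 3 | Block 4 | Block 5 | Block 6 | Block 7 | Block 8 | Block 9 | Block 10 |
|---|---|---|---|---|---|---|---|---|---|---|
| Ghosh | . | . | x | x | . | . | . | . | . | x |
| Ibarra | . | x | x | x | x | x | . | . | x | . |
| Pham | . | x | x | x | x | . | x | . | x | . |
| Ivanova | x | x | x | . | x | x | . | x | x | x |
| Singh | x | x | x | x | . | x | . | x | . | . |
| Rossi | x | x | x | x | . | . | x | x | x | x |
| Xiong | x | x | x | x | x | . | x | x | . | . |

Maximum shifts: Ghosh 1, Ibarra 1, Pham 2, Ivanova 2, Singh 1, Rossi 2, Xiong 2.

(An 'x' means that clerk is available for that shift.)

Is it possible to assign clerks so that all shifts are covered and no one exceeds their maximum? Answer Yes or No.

Total capacity is 1+1+2+2+1+2+2 = 11 but 12 worker-slots are needed — infeasible.

No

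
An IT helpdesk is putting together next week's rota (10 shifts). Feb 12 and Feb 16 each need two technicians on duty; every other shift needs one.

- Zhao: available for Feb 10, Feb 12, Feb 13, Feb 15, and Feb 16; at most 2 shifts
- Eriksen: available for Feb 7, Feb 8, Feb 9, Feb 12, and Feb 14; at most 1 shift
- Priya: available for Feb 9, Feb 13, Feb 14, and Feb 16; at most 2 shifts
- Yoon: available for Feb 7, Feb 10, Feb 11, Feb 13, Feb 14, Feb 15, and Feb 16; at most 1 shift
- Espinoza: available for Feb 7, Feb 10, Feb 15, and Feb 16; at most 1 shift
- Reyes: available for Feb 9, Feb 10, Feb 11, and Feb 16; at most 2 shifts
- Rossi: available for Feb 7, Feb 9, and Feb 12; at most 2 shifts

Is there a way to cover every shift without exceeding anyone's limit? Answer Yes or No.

No

Total capacity is 2+1+2+1+1+2+2 = 11 but 12 worker-slots are needed — infeasible.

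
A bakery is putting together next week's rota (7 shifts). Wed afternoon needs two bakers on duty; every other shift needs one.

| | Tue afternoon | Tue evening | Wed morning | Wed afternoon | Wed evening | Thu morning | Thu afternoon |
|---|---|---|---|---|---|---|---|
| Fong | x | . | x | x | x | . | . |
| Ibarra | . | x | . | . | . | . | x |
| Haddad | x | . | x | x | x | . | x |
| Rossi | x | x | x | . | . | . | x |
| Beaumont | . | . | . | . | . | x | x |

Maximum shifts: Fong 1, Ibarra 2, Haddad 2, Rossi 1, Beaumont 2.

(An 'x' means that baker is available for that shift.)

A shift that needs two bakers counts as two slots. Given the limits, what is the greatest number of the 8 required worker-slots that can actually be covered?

7

Total capacity across all bakers is 1+2+2+1+2 = 8, and 8 slots are needed, so at most 8 can be filled.
Shifts {Tue afternoon, Wed morning, Wed afternoon, Wed evening} need 5 slots but only Fong, Haddad, and Rossi are available for them, supplying at most 4 — so at least 1 slot must go unfilled.
An assignment achieving 7: Tue afternoon→Rossi, Tue evening→Ibarra, Wed afternoon→Fong+Haddad, Wed evening→Haddad, Thu morning→Beaumont, Thu afternoon→Ibarra.
Loads: Fong 1/1, Ibarra 2/2, Haddad 2/2, Rossi 1/1, Beaumont 1/2.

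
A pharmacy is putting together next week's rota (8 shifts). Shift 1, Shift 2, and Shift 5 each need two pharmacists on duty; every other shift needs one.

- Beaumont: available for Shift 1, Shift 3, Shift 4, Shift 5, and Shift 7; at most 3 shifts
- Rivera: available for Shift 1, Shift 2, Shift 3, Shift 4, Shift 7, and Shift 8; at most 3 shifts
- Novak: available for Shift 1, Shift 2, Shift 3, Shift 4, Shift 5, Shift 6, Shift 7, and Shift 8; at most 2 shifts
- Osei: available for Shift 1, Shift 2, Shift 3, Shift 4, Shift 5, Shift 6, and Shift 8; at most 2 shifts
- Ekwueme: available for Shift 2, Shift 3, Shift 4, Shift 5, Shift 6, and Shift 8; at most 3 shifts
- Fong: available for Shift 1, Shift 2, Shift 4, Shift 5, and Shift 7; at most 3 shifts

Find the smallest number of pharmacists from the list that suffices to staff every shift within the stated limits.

4

11 slots to fill and no one can take more than 3, so at least ⌈11/3⌉ = 4 pharmacists are needed.
Beaumont, Rivera, Novak, and Ekwueme alone can cover everything: Shift 1→Beaumont+Rivera, Shift 2→Rivera+Novak, Shift 3→Ekwueme, Shift 4→Ekwueme, Shift 5→Beaumont+Ekwueme, Shift 6→Novak, Shift 7→Beaumont, Shift 8→Rivera.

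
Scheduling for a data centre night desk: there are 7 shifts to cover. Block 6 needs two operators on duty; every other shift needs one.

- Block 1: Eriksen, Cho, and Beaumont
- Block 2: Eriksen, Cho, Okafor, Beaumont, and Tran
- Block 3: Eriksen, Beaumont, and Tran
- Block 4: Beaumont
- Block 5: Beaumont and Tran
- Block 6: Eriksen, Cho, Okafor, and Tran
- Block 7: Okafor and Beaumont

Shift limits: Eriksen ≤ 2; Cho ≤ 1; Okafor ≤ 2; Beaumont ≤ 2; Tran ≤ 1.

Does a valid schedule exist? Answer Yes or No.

Block 4 can only be covered by Beaumont, so that assignment is forced.
One valid schedule: Block 1→Eriksen, Block 2→Cho, Block 3→Eriksen, Block 4→Beaumont, Block 5→Beaumont, Block 6→Okafor+Tran, Block 7→Okafor.
Loads: Eriksen 2/2, Cho 1/1, Okafor 2/2, Beaumont 2/2, Tran 1/1 — all within limits.

Yes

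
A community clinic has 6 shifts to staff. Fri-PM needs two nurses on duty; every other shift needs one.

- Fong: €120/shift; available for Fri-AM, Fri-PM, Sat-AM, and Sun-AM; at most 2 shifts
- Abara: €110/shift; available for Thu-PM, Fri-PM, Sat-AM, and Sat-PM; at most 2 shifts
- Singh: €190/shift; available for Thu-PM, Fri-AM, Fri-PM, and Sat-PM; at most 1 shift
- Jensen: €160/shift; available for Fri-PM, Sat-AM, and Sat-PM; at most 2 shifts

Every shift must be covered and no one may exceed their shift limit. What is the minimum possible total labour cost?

Sun-AM can only be covered by Fong, so that assignment is forced.
Picking the cheapest available nurse for each shift independently would cost €800, but that ignores the shift limits.
An optimal schedule: Thu-PM→Abara, Fri-AM→Fong, Fri-PM→Singh+Jensen, Sat-AM→Abara, Sat-PM→Jensen, Sun-AM→Fong.
Total: 110 + 120 + 190 + 160 + 110 + 160 + 120 = €970.

€970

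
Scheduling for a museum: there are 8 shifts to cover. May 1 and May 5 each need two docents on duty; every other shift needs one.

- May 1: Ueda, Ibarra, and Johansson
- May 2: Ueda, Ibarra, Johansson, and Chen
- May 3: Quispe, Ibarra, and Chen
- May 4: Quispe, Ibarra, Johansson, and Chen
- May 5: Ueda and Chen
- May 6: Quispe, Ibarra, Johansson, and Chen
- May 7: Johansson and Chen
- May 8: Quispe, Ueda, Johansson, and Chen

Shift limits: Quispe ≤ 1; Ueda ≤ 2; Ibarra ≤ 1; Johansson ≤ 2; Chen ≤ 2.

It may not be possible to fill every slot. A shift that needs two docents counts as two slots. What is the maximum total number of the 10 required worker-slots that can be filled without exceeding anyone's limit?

Total capacity across all docents is 1+2+1+2+2 = 8, and 10 slots are needed, so at most 8 can be filled.
An assignment achieving 8: May 1→Ueda+Ibarra, May 2→Johansson, May 3→Quispe, May 4→Chen, May 5→Ueda+Chen, May 7→Johansson.
Loads: Quispe 1/1, Ueda 2/2, Ibarra 1/1, Johansson 2/2, Chen 2/2.

8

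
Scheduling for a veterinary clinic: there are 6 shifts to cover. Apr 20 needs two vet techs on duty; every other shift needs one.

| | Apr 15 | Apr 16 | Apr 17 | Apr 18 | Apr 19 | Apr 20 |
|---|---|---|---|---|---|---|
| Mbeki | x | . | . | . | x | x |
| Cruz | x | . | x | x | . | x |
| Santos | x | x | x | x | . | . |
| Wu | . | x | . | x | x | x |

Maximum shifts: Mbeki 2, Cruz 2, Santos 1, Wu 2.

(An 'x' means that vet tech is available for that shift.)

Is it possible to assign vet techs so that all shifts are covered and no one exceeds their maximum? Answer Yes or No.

Yes

One valid schedule: Apr 15→Mbeki, Apr 16→Santos, Apr 17→Cruz, Apr 18→Wu, Apr 19→Mbeki, Apr 20→Cruz+Wu.
Loads: Mbeki 2/2, Cruz 2/2, Santos 1/1, Wu 2/2 — all within limits.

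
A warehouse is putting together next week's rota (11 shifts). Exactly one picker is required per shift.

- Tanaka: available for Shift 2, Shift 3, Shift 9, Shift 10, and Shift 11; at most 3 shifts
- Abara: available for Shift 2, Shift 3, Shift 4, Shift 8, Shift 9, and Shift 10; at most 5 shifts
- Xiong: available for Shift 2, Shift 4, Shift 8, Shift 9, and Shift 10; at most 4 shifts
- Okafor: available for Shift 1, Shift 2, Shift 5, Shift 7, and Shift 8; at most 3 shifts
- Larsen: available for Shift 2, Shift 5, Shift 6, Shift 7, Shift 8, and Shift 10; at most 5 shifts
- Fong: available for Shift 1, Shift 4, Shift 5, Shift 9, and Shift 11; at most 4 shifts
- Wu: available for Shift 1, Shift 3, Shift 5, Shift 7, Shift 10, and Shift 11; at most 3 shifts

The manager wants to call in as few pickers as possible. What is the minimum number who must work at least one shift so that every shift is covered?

11 slots to fill and no one can take more than 5, so at least ⌈11/5⌉ = 3 pickers are needed.
Tanaka, Larsen, and Fong alone can cover everything: Shift 1→Fong, Shift 2→Tanaka, Shift 3→Tanaka, Shift 4→Fong, Shift 5→Larsen, Shift 6→Larsen, Shift 7→Larsen, Shift 8→Larsen, Shift 9→Tanaka, Shift 10→Larsen, Shift 11→Fong.

3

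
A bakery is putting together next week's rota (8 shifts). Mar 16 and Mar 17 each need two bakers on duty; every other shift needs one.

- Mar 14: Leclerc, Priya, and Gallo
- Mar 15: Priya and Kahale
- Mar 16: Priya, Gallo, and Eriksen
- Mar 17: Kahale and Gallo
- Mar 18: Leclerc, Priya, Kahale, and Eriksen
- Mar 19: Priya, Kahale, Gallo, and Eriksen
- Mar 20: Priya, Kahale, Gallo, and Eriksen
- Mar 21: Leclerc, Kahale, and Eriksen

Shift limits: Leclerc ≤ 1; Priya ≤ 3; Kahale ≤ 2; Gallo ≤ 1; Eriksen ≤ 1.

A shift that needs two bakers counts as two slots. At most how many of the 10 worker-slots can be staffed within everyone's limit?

8

Total capacity across all bakers is 1+3+2+1+1 = 8, and 10 slots are needed, so at most 8 can be filled.
An assignment achieving 8: Mar 14→Leclerc, Mar 15→Priya, Mar 16→Priya+Eriksen, Mar 17→Kahale+Gallo, Mar 18→Priya, Mar 21→Kahale.
Loads: Leclerc 1/1, Priya 3/3, Kahale 2/2, Gallo 1/1, Eriksen 1/1.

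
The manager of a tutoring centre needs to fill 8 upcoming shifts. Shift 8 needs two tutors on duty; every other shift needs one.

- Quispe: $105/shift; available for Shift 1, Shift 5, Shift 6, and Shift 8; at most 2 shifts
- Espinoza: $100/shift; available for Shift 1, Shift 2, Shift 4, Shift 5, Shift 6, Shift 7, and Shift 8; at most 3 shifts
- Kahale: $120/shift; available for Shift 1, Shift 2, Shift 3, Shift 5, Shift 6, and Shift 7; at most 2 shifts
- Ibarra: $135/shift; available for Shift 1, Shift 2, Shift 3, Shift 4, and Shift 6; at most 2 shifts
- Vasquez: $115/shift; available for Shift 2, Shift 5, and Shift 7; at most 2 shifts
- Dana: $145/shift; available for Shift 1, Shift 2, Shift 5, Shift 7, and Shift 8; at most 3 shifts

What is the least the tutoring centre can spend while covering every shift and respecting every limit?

$980

Picking the cheapest available tutor for each shift independently would cost $925, but that ignores the shift limits.
An optimal schedule: Shift 1→Quispe, Shift 2→Vasquez, Shift 3→Kahale, Shift 4→Espinoza, Shift 5→Kahale, Shift 6→Espinoza, Shift 7→Vasquez, Shift 8→Espinoza+Quispe.
Total: 105 + 115 + 120 + 100 + 120 + 100 + 115 + 100 + 105 = $980.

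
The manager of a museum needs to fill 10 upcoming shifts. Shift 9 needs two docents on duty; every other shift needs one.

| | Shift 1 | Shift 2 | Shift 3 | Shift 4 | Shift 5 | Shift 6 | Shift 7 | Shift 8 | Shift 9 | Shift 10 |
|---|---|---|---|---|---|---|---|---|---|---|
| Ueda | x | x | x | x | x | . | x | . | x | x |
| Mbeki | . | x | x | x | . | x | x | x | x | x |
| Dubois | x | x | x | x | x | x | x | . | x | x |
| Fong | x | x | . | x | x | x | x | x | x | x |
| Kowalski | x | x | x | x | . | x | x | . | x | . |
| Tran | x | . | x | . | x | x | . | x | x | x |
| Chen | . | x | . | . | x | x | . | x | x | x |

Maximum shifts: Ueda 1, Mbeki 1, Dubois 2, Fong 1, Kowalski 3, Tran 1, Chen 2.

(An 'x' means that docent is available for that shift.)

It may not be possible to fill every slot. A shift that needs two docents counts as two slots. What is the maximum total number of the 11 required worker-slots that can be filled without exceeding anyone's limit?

11

Total capacity across all docents is 1+1+2+1+3+1+2 = 11, and 11 slots are needed, so at most 11 can be filled.
An assignment achieving 11: Shift 1→Ueda, Shift 2→Kowalski, Shift 3→Dubois, Shift 4→Dubois, Shift 5→Fong, Shift 6→Kowalski, Shift 7→Kowalski, Shift 8→Mbeki, Shift 9→Tran+Chen, Shift 10→Chen.
Loads: Ueda 1/1, Mbeki 1/1, Dubois 2/2, Fong 1/1, Kowalski 3/3, Tran 1/1, Chen 2/2.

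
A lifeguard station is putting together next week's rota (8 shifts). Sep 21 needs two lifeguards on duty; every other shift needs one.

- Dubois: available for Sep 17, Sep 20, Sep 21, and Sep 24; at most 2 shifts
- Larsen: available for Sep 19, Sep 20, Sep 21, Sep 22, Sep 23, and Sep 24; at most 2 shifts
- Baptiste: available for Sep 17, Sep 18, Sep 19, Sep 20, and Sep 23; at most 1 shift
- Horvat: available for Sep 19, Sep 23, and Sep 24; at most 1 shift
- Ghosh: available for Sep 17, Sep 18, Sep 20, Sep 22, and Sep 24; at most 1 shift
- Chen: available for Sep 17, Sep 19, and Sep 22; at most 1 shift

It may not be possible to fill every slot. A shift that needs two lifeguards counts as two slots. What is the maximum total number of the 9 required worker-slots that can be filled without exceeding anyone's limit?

8

Total capacity across all lifeguards is 2+2+1+1+1+1 = 8, and 9 slots are needed, so at most 8 can be filled.
An assignment achieving 8: Sep 17→Dubois, Sep 18→Baptiste, Sep 19→Chen, Sep 20→Ghosh, Sep 21→Dubois+Larsen, Sep 22→Larsen, Sep 23→Horvat.
Loads: Dubois 2/2, Larsen 2/2, Baptiste 1/1, Horvat 1/1, Ghosh 1/1, Chen 1/1.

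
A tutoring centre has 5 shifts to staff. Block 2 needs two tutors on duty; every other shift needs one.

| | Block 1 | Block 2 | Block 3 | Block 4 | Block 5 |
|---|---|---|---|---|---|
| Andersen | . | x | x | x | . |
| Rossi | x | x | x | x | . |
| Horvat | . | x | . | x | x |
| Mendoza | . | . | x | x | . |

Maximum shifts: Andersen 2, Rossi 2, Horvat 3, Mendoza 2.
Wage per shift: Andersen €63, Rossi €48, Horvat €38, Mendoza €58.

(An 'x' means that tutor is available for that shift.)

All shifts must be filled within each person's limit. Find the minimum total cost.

Block 1 can only be covered by Rossi, so that assignment is forced.
Block 5 can only be covered by Horvat, so that assignment is forced.
Picking the cheapest available tutor for each shift independently would cost €258, but that ignores the shift limits.
An optimal schedule: Block 1→Rossi, Block 2→Horvat+Rossi, Block 3→Mendoza, Block 4→Horvat, Block 5→Horvat.
Total: 48 + 38 + 48 + 58 + 38 + 38 = €268.

€268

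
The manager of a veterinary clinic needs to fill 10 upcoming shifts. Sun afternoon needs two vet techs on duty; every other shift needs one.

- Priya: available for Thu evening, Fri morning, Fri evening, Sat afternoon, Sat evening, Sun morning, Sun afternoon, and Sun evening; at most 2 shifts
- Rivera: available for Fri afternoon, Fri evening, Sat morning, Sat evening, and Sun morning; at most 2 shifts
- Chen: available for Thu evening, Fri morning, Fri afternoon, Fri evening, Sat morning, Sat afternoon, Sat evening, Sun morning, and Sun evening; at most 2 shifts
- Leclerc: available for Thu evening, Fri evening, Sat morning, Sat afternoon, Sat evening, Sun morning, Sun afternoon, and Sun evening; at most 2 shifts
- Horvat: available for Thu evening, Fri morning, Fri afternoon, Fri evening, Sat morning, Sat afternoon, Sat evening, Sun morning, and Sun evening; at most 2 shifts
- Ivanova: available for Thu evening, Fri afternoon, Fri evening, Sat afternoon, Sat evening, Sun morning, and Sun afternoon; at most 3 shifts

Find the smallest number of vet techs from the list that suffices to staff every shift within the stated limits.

11 slots to fill and no one can take more than 3, so at least ⌈11/3⌉ = 4 vet techs are needed.
Any 4 vet techs together have capacity at most 3+2+2+2 = 9 < 11 slots, so 4 can never suffice.
Priya, Rivera, Chen, Leclerc, and Ivanova alone can cover everything: Thu evening→Chen, Fri morning→Priya, Fri afternoon→Rivera, Fri evening→Ivanova, Sat morning→Rivera, Sat afternoon→Leclerc, Sat evening→Ivanova, Sun morning→Ivanova, Sun afternoon→Priya+Leclerc, Sun evening→Chen.

5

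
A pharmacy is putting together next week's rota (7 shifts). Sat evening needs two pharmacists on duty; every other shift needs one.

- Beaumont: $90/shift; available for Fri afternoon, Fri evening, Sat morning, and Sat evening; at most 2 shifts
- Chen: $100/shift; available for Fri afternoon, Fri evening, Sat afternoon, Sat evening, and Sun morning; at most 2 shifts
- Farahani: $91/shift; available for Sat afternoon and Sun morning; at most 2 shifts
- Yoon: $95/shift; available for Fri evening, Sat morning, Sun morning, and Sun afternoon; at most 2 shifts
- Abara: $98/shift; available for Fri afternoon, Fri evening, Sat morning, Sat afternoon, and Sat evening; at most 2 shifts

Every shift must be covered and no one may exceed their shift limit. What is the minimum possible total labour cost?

$748

Sun afternoon can only be covered by Yoon, so that assignment is forced.
Picking the cheapest available pharmacist for each shift independently would cost $735, but that ignores the shift limits.
An optimal schedule: Fri afternoon→Beaumont, Fri evening→Abara, Sat morning→Yoon, Sat afternoon→Farahani, Sat evening→Beaumont+Abara, Sun morning→Farahani, Sun afternoon→Yoon.
Total: 90 + 98 + 95 + 91 + 90 + 98 + 91 + 95 = $748.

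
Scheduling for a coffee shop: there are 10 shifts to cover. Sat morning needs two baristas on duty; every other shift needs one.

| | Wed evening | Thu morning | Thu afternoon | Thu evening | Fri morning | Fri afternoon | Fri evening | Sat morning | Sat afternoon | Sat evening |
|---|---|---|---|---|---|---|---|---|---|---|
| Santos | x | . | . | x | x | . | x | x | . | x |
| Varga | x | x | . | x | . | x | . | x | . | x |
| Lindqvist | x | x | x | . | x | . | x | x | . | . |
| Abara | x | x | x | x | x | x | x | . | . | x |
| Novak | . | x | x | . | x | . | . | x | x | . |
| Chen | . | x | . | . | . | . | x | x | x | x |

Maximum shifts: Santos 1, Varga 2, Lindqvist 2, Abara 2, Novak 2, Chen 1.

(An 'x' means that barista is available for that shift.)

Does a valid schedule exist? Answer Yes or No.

No

Total capacity is 1+2+2+2+2+1 = 10 but 11 worker-slots are needed — infeasible.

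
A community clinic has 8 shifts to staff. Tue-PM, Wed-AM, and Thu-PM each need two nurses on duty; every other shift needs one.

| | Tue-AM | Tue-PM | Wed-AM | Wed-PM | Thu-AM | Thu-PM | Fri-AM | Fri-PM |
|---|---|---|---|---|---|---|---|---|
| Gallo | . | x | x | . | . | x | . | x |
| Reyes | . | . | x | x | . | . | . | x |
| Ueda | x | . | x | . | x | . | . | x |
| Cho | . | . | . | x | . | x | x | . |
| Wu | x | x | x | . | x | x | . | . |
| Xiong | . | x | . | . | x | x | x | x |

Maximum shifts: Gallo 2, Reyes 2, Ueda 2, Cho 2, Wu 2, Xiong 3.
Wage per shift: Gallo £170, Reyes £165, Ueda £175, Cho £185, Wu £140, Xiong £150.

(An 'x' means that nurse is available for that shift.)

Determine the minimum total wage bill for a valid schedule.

£1750

Picking the cheapest available nurse for each shift independently would cost £1630, but that ignores the shift limits.
An optimal schedule: Tue-AM→Wu, Tue-PM→Wu+Xiong, Wed-AM→Gallo+Ueda, Wed-PM→Reyes, Thu-AM→Ueda, Thu-PM→Xiong+Gallo, Fri-AM→Xiong, Fri-PM→Reyes.
Total: 140 + 140 + 150 + 170 + 175 + 165 + 175 + 150 + 170 + 150 + 165 = £1750.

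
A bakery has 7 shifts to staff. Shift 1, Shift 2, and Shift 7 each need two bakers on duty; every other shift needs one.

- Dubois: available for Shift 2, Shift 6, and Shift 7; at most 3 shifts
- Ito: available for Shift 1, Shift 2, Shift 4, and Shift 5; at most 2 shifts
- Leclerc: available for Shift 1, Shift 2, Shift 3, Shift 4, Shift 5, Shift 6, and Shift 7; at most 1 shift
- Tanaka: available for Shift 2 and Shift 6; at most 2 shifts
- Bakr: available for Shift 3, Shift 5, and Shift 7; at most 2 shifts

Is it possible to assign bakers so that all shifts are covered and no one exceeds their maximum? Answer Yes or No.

No

Total capacity is 10 and 10 slots are needed, so capacity alone doesn't rule it out.
Shifts {Shift 1, Shift 3, Shift 4, Shift 5, Shift 7} need 7 worker-slots in total, but the bakers available for any of those shifts (Dubois, Ito, Leclerc, and Bakr) can supply at most 6 among them. So no valid schedule exists.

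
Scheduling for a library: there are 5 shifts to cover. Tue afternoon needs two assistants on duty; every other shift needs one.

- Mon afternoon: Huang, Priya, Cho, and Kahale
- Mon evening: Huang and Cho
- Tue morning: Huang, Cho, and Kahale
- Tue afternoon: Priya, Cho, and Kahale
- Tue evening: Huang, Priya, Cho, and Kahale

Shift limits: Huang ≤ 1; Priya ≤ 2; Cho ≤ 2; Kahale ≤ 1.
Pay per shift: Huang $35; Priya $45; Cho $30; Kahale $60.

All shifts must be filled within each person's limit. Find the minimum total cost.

$245

Picking the cheapest available assistant for each shift independently would cost $195, but that ignores the shift limits.
An optimal schedule: Mon afternoon→Priya, Mon evening→Huang, Tue morning→Cho, Tue afternoon→Priya+Cho, Tue evening→Kahale.
Total: 45 + 35 + 30 + 45 + 30 + 60 = $245.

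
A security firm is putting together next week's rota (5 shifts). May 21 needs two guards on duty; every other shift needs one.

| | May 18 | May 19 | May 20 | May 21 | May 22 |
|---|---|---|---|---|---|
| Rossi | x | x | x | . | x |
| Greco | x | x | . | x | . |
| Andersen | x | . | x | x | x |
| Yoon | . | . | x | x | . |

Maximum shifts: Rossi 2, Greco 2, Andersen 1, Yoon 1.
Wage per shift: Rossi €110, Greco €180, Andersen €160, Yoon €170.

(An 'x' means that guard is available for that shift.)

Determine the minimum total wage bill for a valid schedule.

€910

Picking the cheapest available guard for each shift independently would cost €770, but that ignores the shift limits.
An optimal schedule: May 18→Greco, May 19→Rossi, May 20→Andersen, May 21→Greco+Yoon, May 22→Rossi.
Total: 180 + 110 + 160 + 180 + 170 + 110 = €910.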